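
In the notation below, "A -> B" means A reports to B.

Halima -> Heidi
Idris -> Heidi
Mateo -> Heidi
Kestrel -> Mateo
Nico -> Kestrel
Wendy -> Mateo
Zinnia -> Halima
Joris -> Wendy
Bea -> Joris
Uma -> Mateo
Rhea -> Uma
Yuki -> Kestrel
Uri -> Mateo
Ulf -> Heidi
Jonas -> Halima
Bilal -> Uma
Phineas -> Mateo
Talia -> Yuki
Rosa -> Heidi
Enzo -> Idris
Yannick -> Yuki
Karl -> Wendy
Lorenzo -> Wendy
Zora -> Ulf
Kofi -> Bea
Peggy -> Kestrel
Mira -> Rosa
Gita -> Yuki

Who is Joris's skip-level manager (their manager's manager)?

Joris reports to Wendy, and Wendy reports to Mateo. So Joris's skip-level manager is Mateo.

Mateo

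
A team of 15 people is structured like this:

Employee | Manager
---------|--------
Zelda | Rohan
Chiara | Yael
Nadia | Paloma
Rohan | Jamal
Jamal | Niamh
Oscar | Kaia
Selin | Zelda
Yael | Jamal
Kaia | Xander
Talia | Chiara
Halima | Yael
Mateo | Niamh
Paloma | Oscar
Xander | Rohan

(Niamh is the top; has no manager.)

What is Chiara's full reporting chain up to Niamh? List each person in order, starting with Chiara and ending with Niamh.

Chiara -> Yael -> Jamal -> Niamh

Chiara reports to Yael. Yael reports to Jamal. Jamal reports to Niamh. Niamh is at the top.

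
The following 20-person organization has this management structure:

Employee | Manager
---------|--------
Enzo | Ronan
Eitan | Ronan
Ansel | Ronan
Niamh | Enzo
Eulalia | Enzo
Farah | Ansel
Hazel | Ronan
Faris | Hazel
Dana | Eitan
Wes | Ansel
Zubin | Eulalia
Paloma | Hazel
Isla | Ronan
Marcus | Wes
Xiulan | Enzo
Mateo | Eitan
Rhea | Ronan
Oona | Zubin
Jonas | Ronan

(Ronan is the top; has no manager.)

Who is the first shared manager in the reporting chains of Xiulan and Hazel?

Ronan

Xiulan's chain of managers is Enzo, Ronan. Hazel's chain of managers is Ronan. The first manager that appears in both chains is Ronan.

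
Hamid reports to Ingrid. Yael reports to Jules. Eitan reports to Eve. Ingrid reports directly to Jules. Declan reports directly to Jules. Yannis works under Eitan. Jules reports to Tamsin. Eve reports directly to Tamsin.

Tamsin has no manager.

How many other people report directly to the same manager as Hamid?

0

Hamid reports to Ingrid, and Ingrid has no other direct reports. Hamid has 0 peers.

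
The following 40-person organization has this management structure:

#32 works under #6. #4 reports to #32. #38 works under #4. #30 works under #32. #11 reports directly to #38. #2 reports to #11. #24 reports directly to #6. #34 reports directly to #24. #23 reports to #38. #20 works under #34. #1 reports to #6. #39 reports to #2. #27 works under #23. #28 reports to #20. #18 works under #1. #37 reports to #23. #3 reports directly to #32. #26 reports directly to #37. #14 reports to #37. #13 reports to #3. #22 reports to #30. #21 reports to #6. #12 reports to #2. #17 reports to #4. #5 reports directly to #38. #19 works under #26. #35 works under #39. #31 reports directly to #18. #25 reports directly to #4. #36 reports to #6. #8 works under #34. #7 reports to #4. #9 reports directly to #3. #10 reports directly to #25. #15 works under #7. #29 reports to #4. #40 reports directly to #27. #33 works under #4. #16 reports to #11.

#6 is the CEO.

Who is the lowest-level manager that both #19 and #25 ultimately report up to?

#4

#19's chain of managers is #26, #37, #23, #38, #4, #32, #6. #25's chain of managers is #4, #32, #6. The first manager that appears in both chains is #4.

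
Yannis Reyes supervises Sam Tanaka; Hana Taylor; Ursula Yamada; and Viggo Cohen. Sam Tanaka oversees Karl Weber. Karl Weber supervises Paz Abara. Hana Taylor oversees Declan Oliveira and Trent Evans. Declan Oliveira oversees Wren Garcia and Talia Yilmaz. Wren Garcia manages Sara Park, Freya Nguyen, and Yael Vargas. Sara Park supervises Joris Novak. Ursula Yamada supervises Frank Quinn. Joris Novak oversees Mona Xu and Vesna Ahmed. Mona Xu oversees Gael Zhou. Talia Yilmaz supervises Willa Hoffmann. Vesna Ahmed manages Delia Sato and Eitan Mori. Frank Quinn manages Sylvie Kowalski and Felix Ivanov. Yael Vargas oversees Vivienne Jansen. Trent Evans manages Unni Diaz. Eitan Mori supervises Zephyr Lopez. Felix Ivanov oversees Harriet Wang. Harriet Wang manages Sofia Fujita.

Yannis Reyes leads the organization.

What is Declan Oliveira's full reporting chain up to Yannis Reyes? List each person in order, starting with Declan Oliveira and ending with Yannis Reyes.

Declan Oliveira reports to Hana Taylor. Hana Taylor reports to Yannis Reyes. Yannis Reyes is at the top.

Declan Oliveira -> Hana Taylor -> Yannis Reyes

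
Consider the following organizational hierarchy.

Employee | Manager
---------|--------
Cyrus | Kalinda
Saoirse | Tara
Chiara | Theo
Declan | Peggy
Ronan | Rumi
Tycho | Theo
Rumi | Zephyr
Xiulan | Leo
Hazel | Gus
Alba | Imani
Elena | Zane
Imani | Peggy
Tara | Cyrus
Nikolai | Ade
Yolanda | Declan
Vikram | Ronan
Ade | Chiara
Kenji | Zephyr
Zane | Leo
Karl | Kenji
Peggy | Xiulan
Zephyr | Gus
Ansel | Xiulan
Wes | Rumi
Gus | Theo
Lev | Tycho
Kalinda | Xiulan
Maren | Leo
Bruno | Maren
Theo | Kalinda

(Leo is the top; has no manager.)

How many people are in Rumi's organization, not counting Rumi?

Rumi directly manages Ronan, Wes. Under Ronan: Vikram (1). Wes has no reports. So Rumi's organization is 2 direct reports plus everyone under them: 2 + 1 = 3.

3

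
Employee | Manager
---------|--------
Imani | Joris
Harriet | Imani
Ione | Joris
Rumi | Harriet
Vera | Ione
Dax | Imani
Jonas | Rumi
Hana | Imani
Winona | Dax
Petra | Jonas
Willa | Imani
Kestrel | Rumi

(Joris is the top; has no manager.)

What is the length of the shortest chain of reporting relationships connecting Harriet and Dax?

2

Harriet is 1 level below Imani, and Dax is 1 level below Imani (their lowest common manager). The shortest path runs up from Harriet to Imani and back down to Dax: 1 + 1 = 2 links.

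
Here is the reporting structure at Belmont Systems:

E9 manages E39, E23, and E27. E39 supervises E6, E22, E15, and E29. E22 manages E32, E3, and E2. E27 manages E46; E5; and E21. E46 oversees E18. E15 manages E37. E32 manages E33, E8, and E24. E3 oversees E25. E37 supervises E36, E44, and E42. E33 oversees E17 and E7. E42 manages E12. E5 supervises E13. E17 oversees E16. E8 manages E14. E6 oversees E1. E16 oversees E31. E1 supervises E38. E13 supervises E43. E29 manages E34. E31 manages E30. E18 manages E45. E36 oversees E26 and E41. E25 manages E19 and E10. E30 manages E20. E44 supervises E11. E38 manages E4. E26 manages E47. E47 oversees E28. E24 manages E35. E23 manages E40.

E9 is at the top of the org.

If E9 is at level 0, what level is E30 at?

8

Chain from E30 up to E9: E30 → E31 → E16 → E17 → E33 → E32 → E22 → E39 → E9. That is 8 steps up, so E30 is 8 levels below E9.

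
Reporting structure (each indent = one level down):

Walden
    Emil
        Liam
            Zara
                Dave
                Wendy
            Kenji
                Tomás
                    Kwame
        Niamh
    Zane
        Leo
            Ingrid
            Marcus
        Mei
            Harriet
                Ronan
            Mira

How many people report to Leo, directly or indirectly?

Leo directly manages Ingrid, Marcus. Ingrid has no reports. Marcus has no reports. So Leo's organization is 2 direct reports plus everyone under them: 1 + 1 = 2.

2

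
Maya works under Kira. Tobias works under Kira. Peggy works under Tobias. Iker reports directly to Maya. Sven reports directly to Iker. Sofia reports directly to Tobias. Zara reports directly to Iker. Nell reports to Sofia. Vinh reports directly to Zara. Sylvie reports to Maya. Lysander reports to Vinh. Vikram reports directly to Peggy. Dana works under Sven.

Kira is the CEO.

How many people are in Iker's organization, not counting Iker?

Iker directly manages Sven, Zara. Under Sven: Dana (1). Under Zara: Vinh, Lysander (2). So Iker's organization is 2 direct reports plus everyone under them: 2 + 3 = 5.

5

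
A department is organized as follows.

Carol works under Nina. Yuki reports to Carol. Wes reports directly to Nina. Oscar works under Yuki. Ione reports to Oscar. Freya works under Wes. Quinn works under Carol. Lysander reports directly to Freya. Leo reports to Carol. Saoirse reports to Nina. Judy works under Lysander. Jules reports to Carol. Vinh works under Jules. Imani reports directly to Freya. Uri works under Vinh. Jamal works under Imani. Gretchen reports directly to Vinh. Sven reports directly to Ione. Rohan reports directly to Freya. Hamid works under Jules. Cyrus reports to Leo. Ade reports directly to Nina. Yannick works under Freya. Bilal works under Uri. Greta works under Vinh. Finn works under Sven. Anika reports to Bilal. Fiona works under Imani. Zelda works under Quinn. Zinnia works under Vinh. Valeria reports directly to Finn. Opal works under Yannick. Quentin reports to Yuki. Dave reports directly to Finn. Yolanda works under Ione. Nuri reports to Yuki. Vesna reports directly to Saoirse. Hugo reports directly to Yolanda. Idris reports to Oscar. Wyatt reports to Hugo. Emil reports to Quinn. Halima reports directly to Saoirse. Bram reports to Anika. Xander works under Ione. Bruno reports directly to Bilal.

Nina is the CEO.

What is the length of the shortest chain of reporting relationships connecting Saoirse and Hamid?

Saoirse is 1 level below Nina, and Hamid is 3 levels below Nina (their lowest common manager). The shortest path runs up from Saoirse to Nina and back down to Hamid: 1 + 3 = 4 links.

4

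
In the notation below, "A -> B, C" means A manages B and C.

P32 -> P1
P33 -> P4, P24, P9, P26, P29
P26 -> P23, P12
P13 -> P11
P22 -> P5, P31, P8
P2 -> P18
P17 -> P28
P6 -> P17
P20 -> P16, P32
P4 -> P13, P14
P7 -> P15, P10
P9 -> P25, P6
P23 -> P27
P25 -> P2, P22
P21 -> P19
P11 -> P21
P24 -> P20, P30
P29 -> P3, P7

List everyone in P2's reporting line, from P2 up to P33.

P2 reports to P25. P25 reports to P9. P9 reports to P33. P33 is at the top.

P2 -> P25 -> P9 -> P33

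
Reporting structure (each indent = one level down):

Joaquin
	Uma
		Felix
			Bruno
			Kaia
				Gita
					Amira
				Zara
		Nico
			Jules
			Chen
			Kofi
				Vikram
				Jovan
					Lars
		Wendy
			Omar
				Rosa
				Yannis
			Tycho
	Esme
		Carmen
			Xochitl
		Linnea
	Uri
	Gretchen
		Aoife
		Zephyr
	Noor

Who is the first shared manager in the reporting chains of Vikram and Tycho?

Vikram's chain of managers is Kofi, Nico, Uma, Joaquin. Tycho's chain of managers is Wendy, Uma, Joaquin. The first manager that appears in both chains is Uma.

Uma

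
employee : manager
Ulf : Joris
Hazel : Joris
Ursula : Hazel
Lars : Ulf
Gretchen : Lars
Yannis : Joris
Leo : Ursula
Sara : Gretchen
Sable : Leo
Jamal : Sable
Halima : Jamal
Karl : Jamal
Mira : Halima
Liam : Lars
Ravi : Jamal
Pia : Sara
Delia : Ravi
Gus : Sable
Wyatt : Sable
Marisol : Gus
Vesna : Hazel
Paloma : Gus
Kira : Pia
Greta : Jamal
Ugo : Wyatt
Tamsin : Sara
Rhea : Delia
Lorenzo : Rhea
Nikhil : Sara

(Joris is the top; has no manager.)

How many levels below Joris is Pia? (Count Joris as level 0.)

5

Chain from Pia up to Joris: Pia → Sara → Gretchen → Lars → Ulf → Joris. That is 5 steps up, so Pia is 5 levels below Joris.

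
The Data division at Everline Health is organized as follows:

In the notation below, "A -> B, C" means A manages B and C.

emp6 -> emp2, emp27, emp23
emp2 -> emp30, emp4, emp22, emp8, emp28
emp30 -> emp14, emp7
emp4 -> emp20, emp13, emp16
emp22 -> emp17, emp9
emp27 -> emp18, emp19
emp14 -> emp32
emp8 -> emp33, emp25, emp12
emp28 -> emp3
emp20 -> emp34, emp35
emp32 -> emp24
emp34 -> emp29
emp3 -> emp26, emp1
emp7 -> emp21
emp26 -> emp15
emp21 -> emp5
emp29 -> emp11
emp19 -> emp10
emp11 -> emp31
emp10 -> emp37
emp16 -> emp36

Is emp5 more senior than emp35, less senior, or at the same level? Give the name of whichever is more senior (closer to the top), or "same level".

emp35

emp5 is 5 levels below emp6; emp35 is 4. emp35 is higher.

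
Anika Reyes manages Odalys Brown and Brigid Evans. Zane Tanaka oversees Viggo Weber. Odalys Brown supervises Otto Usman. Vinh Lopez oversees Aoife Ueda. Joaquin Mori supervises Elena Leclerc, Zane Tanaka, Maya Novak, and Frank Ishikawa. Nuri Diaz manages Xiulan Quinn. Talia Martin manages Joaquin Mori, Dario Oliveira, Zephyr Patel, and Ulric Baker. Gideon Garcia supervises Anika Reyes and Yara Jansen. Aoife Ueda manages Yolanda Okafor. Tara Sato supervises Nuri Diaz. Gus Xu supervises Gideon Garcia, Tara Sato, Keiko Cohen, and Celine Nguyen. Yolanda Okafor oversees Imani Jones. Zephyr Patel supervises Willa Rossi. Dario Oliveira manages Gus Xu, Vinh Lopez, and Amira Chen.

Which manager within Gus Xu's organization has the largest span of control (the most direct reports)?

Direct-report counts within Gus Xu's organization: Gus Xu has 4; Tara Sato has 1; Nuri Diaz has 1; Gideon Garcia has 2; Anika Reyes has 2; Odalys Brown has 1. The largest is 4, held by Gus Xu.

Gus Xu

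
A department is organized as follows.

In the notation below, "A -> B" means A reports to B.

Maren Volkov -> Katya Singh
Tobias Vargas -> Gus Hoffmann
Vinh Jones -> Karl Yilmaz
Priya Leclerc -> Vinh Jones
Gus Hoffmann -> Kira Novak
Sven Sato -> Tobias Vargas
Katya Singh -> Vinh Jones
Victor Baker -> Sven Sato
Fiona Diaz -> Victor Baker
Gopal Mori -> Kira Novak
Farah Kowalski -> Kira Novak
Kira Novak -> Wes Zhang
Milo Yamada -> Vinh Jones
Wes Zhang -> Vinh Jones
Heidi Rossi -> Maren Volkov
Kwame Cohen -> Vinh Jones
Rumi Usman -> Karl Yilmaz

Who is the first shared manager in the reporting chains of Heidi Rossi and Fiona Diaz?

Heidi Rossi's chain of managers is Maren Volkov, Katya Singh, Vinh Jones, Karl Yilmaz. Fiona Diaz's chain of managers is Victor Baker, Sven Sato, Tobias Vargas, Gus Hoffmann, Kira Novak, Wes Zhang, Vinh Jones, Karl Yilmaz. The first manager that appears in both chains is Vinh Jones.

Vinh Jones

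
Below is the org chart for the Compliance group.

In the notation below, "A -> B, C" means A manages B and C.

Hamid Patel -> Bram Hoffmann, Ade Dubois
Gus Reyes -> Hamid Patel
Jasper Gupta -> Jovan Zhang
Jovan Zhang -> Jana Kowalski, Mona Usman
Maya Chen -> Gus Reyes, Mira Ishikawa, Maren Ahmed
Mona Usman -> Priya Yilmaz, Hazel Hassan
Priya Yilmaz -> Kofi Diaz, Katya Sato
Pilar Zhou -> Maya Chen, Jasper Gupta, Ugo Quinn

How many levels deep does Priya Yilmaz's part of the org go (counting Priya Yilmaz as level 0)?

1

The longest chain under Priya Yilmaz runs Priya Yilmaz → Katya Sato, which is 1 level below Priya Yilmaz.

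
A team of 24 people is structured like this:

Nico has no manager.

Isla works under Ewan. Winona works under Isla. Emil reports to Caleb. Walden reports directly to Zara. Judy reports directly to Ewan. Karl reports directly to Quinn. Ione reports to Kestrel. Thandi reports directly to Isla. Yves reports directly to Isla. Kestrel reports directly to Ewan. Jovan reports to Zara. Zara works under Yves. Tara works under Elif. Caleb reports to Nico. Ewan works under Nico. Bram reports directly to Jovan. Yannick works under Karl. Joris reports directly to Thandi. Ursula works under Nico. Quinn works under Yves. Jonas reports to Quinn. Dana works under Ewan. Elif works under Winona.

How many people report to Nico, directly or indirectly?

23

Nico directly manages Ewan, Ursula, Caleb. Under Ewan: Dana, Judy, Kestrel, Ione, Isla, Thandi, Joris, Winona, Elif, Tara, Yves, Zara, Walden, Jovan, Bram, Quinn, Jonas, Karl, Yannick (19). Ursula has no reports. Under Caleb: Emil (1). So Nico's organization is 3 direct reports plus everyone under them: 20 + 1 + 2 = 23.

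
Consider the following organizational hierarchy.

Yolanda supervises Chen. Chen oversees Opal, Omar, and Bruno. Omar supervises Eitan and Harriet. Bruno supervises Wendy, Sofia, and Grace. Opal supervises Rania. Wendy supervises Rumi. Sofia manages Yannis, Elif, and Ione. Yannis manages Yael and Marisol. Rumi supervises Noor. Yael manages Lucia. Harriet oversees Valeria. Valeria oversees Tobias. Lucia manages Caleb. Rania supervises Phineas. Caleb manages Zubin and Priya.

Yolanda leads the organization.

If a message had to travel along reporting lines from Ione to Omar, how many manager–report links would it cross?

4

Ione is 3 levels below Chen, and Omar is 1 level below Chen (their lowest common manager). The shortest path runs up from Ione to Chen and back down to Omar: 3 + 1 = 4 links.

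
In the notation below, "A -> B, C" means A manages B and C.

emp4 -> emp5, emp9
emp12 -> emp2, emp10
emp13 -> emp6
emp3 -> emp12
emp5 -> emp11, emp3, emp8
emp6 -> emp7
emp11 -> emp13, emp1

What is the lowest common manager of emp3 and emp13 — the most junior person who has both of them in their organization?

emp3's chain of managers is emp5, emp4. emp13's chain of managers is emp11, emp5, emp4. The first manager that appears in both chains is emp5.

emp5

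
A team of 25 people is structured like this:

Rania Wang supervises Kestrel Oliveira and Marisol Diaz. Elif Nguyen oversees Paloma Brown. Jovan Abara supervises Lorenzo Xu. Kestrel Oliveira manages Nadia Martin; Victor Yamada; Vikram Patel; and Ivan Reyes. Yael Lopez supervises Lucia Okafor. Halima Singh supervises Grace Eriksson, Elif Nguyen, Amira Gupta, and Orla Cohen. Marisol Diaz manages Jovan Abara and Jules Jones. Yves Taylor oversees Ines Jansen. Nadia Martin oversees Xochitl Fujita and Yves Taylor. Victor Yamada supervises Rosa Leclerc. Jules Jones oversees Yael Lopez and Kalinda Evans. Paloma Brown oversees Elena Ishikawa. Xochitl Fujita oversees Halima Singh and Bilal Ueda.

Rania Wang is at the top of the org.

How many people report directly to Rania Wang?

Rania Wang directly manages Kestrel Oliveira, Marisol Diaz. That is 2 direct reports.

2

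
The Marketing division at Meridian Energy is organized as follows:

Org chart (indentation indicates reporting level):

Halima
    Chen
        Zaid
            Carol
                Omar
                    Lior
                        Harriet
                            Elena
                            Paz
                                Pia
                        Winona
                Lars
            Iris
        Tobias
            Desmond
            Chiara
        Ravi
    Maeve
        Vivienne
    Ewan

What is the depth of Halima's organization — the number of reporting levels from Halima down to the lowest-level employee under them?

The longest chain under Halima runs Halima → Chen → Zaid → Carol → Omar → Lior → Harriet → Paz → Pia, which is 8 levels below Halima.

8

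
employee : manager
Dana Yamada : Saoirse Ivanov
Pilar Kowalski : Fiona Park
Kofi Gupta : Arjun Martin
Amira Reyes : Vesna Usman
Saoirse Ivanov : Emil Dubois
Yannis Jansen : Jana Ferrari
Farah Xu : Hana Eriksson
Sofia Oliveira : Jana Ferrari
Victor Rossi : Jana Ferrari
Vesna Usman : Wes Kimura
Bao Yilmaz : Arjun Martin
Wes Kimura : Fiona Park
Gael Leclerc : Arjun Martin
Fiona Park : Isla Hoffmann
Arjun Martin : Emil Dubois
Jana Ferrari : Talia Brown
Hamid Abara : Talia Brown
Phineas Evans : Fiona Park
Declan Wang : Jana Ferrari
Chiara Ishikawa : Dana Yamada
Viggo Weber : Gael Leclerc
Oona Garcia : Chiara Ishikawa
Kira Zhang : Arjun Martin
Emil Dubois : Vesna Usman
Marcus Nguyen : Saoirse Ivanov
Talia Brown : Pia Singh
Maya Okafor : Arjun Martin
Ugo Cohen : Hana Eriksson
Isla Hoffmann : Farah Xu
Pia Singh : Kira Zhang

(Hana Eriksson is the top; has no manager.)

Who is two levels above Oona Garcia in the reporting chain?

Dana Yamada

Oona Garcia reports to Chiara Ishikawa, and Chiara Ishikawa reports to Dana Yamada. So Oona Garcia's skip-level manager is Dana Yamada.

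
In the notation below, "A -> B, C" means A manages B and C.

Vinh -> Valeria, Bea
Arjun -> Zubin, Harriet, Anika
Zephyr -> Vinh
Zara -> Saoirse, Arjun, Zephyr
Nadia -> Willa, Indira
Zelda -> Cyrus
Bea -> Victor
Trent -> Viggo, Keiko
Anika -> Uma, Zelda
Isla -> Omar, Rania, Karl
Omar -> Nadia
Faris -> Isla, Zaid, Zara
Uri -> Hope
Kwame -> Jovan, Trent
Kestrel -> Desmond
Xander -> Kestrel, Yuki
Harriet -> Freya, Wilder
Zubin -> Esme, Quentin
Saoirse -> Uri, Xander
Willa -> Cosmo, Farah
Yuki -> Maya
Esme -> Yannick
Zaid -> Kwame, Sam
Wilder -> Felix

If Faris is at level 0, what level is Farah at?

Chain from Farah up to Faris: Farah → Willa → Nadia → Omar → Isla → Faris. That is 5 steps up, so Farah is 5 levels below Faris.

5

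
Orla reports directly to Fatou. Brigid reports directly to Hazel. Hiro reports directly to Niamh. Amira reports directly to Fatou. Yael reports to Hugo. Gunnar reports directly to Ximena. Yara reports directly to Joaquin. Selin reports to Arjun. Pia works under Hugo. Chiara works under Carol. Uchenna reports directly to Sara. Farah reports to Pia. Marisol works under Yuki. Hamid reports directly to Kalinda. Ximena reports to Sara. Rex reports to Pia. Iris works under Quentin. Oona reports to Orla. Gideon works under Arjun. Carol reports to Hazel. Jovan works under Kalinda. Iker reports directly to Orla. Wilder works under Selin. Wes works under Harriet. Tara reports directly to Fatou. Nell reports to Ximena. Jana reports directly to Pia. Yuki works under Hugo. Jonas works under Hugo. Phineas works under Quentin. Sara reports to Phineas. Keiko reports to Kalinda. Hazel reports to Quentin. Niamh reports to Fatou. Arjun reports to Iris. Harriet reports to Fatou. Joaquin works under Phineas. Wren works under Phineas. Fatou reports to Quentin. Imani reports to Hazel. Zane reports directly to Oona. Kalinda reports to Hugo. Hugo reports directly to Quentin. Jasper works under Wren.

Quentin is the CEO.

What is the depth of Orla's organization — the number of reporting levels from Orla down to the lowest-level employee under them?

The longest chain under Orla runs Orla → Oona → Zane, which is 2 levels below Orla.

2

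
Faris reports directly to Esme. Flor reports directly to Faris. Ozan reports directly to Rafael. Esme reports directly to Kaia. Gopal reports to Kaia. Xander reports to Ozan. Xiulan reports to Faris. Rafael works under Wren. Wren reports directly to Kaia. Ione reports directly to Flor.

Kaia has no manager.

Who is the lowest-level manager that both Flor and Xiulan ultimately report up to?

Flor's chain of managers is Faris, Esme, Kaia. Xiulan's chain of managers is Faris, Esme, Kaia. The first manager that appears in both chains is Faris.

Faris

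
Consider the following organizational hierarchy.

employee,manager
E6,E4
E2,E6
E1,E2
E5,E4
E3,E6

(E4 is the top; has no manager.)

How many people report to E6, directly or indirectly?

3

E6 directly manages E2, E3. Under E2: E1 (1). E3 has no reports. So E6's organization is 2 direct reports plus everyone under them: 2 + 1 = 3.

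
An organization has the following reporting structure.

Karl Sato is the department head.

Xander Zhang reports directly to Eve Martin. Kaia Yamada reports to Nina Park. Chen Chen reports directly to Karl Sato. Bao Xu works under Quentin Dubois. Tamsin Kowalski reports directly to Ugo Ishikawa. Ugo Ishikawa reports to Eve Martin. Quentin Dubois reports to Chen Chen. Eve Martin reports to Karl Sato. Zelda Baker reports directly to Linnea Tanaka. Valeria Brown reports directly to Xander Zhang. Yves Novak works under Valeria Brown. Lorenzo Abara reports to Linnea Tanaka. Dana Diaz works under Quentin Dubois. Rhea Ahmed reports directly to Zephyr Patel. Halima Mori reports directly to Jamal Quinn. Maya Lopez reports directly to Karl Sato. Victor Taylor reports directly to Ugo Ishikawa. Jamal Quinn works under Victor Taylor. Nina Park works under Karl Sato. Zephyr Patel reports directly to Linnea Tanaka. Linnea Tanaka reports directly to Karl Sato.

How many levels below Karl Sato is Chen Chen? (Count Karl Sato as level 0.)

Chain from Chen Chen up to Karl Sato: Chen Chen → Karl Sato. That is 1 step up, so Chen Chen is 1 level below Karl Sato.

1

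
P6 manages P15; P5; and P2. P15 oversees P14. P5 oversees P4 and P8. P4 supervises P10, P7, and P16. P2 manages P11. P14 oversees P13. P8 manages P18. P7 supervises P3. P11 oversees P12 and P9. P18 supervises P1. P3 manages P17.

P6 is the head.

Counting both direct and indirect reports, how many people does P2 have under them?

P2 directly manages P11. Under P11: P9, P12 (2). That's 3 in total.

3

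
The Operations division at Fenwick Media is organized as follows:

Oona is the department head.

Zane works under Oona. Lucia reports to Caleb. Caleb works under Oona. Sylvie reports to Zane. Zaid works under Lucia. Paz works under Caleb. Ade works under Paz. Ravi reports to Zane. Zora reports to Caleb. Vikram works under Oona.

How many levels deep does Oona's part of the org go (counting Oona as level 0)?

The longest chain under Oona runs Oona → Caleb → Lucia → Zaid, which is 3 levels below Oona.

3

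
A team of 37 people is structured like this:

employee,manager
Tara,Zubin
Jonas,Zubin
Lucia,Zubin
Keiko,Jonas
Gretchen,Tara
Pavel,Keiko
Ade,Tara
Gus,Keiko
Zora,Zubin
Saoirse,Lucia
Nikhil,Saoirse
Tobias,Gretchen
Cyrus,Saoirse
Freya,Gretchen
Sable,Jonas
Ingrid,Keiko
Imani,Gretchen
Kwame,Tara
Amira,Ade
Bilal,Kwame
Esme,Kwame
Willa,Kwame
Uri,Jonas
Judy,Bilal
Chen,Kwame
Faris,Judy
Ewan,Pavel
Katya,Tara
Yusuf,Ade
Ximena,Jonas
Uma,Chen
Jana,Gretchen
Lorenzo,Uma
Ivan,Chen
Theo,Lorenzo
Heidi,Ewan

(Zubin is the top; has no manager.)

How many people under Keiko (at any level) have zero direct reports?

The people in Keiko's organization with no one reporting to them are Ingrid, Gus, Heidi. That is 3.

3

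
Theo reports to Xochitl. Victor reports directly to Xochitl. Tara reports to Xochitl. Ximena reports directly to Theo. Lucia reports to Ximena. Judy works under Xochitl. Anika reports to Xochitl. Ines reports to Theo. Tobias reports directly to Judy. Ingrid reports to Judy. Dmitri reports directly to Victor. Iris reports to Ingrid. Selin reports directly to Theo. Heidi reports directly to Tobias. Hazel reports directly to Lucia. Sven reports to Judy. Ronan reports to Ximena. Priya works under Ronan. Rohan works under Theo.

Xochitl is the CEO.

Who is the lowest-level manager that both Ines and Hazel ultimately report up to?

Theo

Ines's chain of managers is Theo, Xochitl. Hazel's chain of managers is Lucia, Ximena, Theo, Xochitl. The first manager that appears in both chains is Theo.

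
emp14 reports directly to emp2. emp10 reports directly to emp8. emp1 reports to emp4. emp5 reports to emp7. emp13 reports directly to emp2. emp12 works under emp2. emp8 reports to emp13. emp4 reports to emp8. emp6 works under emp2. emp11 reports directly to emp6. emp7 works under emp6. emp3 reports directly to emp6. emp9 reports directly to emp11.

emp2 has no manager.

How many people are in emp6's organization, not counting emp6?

5

emp6 directly manages emp3, emp7, emp11. emp3 has no reports. Under emp7: emp5 (1). Under emp11: emp9 (1). So emp6's organization is 3 direct reports plus everyone under them: 1 + 2 + 2 = 5.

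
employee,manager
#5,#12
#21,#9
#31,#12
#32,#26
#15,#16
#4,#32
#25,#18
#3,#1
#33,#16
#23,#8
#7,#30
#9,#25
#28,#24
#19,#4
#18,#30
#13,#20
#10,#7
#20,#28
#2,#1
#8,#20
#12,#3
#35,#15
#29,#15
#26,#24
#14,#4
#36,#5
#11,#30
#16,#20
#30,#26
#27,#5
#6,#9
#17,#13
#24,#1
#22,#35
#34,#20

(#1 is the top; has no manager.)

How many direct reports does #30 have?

#30 directly manages #7, #18, #11. That is 3 direct reports.

3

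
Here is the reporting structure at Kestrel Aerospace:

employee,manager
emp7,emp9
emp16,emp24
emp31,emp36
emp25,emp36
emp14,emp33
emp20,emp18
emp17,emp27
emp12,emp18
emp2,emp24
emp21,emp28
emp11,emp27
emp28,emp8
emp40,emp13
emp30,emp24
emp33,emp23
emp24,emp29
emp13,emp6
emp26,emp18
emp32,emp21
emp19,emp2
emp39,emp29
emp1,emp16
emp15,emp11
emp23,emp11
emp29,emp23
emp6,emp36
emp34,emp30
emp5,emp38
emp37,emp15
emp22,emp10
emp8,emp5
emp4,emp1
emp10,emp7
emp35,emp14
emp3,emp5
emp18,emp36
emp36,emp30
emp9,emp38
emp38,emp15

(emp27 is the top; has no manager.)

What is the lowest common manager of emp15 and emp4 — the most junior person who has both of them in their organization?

emp15's chain of managers is emp11, emp27. emp4's chain of managers is emp1, emp16, emp24, emp29, emp23, emp11, emp27. The first manager that appears in both chains is emp11.

emp11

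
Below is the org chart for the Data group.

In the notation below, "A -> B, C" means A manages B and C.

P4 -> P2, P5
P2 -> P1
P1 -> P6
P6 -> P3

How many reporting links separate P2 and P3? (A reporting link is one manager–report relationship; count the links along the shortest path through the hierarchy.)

P3 is in P2's organization: the chain from P3 up to P2 is P3 → P6 → P1 → P2, which is 3 links.

3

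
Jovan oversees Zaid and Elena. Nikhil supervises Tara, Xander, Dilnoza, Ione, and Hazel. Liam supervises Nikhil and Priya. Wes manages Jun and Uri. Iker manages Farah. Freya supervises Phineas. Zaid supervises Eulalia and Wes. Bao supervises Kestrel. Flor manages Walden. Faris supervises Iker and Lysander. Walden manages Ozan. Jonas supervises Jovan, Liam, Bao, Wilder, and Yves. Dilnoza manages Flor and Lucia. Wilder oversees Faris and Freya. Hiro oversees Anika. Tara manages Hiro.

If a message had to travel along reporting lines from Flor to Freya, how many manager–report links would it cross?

6

Flor is 4 levels below Jonas, and Freya is 2 levels below Jonas (their lowest common manager). The shortest path runs up from Flor to Jonas and back down to Freya: 4 + 2 = 6 links.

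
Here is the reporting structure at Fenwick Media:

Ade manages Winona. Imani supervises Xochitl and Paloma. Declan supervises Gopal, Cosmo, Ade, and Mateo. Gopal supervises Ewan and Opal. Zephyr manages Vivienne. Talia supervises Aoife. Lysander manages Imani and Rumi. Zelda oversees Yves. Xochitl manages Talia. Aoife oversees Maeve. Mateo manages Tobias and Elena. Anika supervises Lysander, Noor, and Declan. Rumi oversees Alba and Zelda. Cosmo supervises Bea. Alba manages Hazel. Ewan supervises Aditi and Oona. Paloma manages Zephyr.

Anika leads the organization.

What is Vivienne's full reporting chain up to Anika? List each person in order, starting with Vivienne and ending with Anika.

Vivienne reports to Zephyr. Zephyr reports to Paloma. Paloma reports to Imani. Imani reports to Lysander. Lysander reports to Anika. Anika is at the top.

Vivienne -> Zephyr -> Paloma -> Imani -> Lysander -> Anika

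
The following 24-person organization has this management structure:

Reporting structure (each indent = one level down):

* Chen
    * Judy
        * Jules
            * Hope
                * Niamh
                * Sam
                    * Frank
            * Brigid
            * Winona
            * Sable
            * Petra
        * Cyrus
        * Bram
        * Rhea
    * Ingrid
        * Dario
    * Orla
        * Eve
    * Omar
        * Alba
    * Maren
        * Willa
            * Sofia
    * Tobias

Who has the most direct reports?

Direct-report counts: Chen has 6; Maren has 1; Willa has 1; Omar has 1; Orla has 1; Ingrid has 1; Judy has 4; Jules has 5; Hope has 2; Sam has 1. The largest is 6, held by Chen.

Chen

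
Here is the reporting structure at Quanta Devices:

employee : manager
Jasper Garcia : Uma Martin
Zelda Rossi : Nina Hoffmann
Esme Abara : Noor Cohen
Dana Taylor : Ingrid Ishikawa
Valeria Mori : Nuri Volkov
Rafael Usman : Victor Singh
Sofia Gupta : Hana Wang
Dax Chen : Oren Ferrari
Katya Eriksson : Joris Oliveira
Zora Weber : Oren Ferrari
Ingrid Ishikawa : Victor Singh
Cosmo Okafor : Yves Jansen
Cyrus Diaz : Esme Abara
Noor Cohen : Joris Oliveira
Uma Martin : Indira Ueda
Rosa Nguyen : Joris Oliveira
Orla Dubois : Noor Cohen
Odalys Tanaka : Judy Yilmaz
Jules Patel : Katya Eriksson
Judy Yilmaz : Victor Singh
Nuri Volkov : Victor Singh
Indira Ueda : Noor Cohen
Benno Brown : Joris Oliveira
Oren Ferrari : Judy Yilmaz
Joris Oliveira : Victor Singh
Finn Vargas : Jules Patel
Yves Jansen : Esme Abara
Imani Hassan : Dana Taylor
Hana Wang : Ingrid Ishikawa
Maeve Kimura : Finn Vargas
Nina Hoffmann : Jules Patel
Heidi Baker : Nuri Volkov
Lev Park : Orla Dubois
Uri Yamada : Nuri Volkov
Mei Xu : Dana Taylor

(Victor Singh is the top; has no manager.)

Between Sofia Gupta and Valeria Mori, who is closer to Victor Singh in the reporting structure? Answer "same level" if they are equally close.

Sofia Gupta is 3 levels below Victor Singh; Valeria Mori is 2. Valeria Mori is higher.

Valeria Mori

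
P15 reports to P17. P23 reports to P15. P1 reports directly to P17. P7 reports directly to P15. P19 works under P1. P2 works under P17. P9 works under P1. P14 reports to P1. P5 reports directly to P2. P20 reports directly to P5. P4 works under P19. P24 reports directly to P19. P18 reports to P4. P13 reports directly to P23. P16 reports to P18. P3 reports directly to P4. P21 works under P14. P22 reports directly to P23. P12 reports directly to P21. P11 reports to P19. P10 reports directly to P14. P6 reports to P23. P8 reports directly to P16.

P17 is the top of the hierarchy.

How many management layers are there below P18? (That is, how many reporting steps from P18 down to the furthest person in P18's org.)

2

The longest chain under P18 runs P18 → P16 → P8, which is 2 levels below P18.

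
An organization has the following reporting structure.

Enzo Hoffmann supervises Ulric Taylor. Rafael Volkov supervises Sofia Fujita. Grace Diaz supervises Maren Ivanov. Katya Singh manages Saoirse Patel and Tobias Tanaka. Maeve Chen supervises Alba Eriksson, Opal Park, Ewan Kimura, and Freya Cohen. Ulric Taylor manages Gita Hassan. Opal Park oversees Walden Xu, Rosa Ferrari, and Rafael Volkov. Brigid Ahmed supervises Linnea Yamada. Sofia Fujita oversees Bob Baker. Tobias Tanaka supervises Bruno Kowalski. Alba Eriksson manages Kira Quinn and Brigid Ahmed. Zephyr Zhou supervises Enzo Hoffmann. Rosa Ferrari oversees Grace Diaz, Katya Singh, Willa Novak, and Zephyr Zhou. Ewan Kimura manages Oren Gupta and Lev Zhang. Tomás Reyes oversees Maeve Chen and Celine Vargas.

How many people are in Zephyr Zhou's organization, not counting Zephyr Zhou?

Zephyr Zhou directly manages Enzo Hoffmann. Under Enzo Hoffmann: Ulric Taylor, Gita Hassan (2). That's 3 in total.

3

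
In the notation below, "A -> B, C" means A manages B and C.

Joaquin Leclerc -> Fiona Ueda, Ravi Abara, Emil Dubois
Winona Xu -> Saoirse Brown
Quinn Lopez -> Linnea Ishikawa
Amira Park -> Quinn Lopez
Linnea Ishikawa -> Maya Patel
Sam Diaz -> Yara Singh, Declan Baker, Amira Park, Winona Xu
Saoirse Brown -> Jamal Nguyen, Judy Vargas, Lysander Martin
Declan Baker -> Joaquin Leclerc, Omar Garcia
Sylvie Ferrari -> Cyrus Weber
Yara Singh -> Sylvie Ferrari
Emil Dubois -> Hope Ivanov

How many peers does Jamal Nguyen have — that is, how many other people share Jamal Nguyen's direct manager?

2

Jamal Nguyen reports to Saoirse Brown. Saoirse Brown's other direct reports are Judy Vargas, Lysander Martin — 2 peers.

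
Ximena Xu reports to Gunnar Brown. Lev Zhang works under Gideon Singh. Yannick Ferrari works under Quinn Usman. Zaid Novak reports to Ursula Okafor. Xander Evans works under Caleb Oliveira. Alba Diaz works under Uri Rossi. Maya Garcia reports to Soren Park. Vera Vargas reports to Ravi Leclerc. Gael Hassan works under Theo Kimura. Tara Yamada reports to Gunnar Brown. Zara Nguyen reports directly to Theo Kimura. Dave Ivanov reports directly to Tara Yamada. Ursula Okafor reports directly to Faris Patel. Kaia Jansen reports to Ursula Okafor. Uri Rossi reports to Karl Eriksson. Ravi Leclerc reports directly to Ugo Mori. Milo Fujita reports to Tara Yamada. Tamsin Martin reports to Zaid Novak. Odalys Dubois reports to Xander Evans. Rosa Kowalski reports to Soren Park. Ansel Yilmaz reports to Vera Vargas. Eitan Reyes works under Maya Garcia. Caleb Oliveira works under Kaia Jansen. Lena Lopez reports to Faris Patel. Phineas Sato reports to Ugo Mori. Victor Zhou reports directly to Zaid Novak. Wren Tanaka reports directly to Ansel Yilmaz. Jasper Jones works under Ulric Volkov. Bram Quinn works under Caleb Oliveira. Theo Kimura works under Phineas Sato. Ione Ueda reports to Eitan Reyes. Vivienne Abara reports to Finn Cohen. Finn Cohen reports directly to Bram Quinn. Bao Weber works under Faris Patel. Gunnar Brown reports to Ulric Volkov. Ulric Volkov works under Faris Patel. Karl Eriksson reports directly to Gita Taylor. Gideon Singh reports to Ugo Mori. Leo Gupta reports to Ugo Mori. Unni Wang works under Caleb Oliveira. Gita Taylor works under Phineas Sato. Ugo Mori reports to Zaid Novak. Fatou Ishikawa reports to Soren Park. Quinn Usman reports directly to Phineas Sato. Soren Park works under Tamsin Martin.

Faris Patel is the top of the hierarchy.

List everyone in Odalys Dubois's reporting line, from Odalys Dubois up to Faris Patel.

Odalys Dubois reports to Xander Evans. Xander Evans reports to Caleb Oliveira. Caleb Oliveira reports to Kaia Jansen. Kaia Jansen reports to Ursula Okafor. Ursula Okafor reports to Faris Patel. Faris Patel is at the top.

Odalys Dubois -> Xander Evans -> Caleb Oliveira -> Kaia Jansen -> Ursula Okafor -> Faris Patel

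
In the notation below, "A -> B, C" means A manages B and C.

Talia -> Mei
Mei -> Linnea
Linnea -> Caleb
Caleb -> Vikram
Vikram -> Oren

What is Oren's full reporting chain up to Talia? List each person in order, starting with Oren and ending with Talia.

Oren -> Vikram -> Caleb -> Linnea -> Mei -> Talia

Oren reports to Vikram. Vikram reports to Caleb. Caleb reports to Linnea. Linnea reports to Mei. Mei reports to Talia. Talia is at the top.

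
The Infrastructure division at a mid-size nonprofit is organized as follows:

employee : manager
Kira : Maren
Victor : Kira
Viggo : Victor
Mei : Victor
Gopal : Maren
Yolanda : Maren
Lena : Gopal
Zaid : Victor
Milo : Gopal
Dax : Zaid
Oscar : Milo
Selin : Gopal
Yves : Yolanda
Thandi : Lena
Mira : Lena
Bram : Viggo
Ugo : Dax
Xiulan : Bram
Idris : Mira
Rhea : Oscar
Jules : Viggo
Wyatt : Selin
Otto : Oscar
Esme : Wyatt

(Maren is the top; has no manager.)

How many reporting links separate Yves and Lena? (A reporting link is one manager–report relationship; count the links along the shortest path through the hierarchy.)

4

Yves is 2 levels below Maren, and Lena is 2 levels below Maren (their lowest common manager). The shortest path runs up from Yves to Maren and back down to Lena: 2 + 2 = 4 links.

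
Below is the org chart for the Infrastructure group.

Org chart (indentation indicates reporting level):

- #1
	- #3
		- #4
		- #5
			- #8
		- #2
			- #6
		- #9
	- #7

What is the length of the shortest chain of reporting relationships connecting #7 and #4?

#7 is 1 level below #1, and #4 is 2 levels below #1 (their lowest common manager). The shortest path runs up from #7 to #1 and back down to #4: 1 + 2 = 3 links.

3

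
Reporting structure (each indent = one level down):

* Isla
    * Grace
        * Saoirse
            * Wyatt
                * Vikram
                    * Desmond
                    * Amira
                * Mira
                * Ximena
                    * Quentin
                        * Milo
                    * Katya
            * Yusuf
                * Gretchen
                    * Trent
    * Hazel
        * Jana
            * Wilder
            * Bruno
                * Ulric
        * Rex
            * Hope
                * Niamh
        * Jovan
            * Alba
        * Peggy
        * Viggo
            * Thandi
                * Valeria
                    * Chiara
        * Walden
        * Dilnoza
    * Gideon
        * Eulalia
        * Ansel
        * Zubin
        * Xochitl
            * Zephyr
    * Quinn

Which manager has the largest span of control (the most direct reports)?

Hazel

Direct-report counts: Isla has 4; Gideon has 4; Xochitl has 1; Hazel has 7; Viggo has 1; Thandi has 1; Valeria has 1; Jovan has 1; Rex has 1; Hope has 1; Jana has 2; Bruno has 1; Grace has 1; Saoirse has 2; Yusuf has 1; Gretchen has 1; Wyatt has 3; Ximena has 2; Quentin has 1; Vikram has 2. The largest is 7, held by Hazel.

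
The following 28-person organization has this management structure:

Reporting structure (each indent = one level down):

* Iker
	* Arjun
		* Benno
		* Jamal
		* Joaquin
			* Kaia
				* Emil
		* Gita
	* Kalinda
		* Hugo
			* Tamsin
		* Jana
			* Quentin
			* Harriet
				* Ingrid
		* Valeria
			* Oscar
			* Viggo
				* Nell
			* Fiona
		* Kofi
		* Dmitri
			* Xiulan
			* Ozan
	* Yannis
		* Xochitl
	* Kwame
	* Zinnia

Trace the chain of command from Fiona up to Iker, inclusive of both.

Fiona -> Valeria -> Kalinda -> Iker

Fiona reports to Valeria. Valeria reports to Kalinda. Kalinda reports to Iker. Iker is at the top.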